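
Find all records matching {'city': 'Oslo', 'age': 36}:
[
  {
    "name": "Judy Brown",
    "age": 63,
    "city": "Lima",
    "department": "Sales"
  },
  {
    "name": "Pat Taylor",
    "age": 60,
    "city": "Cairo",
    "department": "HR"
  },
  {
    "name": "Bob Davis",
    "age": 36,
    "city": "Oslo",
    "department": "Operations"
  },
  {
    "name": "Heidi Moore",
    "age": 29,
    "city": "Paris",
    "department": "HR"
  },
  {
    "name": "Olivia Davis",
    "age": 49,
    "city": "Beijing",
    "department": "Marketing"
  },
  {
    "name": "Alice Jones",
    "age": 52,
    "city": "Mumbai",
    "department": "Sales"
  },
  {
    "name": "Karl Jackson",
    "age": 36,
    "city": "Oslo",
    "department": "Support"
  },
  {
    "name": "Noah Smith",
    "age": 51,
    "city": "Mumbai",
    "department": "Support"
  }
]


Search criteria: {'city': 'Oslo', 'age': 36}

Checking 8 records:
  Judy Brown: {city: Lima, age: 63}
  Pat Taylor: {city: Cairo, age: 60}
  Bob Davis: {city: Oslo, age: 36} <-- MATCH
  Heidi Moore: {city: Paris, age: 29}
  Olivia Davis: {city: Beijing, age: 49}
  Alice Jones: {city: Mumbai, age: 52}
  Karl Jackson: {city: Oslo, age: 36} <-- MATCH
  Noah Smith: {city: Mumbai, age: 51}

Matches: ["Bob Davis", "Karl Jackson"]

["Bob Davis", "Karl Jackson"]


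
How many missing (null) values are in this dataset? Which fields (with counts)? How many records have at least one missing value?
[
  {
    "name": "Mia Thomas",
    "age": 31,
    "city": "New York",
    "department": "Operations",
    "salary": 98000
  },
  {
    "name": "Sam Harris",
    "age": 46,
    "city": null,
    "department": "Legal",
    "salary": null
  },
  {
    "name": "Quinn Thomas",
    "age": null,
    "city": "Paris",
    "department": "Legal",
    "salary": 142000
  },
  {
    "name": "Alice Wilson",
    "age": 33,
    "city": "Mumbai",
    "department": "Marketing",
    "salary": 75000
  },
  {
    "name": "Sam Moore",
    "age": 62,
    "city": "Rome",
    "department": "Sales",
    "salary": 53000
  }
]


Checking for missing (null) values in 5 records:

  Mia Thomas: complete
  Sam Harris: city, salary
  Quinn Thomas: age
  Alice Wilson: complete
  Sam Moore: complete

Per field:
  name: 0 missing
  age: 1 missing
  city: 1 missing
  department: 0 missing
  salary: 1 missing

Total missing values: 3
Records with any missing: 2

3 missing values (age: 1, city: 1, salary: 1); 2 incomplete records


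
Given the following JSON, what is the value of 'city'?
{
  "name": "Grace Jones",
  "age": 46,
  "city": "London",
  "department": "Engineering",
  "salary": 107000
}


Looking up field 'city'
Value: London

London


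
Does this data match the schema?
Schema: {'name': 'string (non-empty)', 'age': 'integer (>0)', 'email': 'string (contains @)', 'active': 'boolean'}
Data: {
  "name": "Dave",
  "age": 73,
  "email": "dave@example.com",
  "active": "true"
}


Validating each field against schema:
  name: OK (non-empty string)
  age: OK (positive integer)
  email: OK (string with @)
  active: FAIL ("true" is not a boolean)

Result: INVALID (1 error: active)

INVALID (1 error: active)


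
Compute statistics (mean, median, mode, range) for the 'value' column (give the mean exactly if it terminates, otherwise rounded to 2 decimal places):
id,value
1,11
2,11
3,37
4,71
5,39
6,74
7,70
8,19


Data: [11, 11, 37, 71, 39, 74, 70, 19]
Count: 8
Sum: 332
Mean: 332/8 = 41.5
Sorted: [11, 11, 19, 37, 39, 70, 71, 74]
Median: 38.0
Mode: 11 (2 times)
Range: 74 - 11 = 63
Min: 11, Max: 74

mean=41.5, median=38.0, mode=11, range=63


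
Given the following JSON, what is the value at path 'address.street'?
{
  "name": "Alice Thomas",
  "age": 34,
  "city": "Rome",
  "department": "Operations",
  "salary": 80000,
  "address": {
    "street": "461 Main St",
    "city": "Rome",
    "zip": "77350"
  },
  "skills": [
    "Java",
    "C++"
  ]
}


Query: address.street
Path: address -> street
Value: 461 Main St

461 Main St


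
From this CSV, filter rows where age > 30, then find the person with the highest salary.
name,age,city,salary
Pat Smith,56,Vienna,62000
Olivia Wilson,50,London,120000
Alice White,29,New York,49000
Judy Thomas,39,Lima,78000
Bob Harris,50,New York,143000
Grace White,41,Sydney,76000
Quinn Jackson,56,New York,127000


Filter: age > 30
Sort by: salary (descending)

Filtered records (6):
  Bob Harris, age 50, salary $143000
  Quinn Jackson, age 56, salary $127000
  Olivia Wilson, age 50, salary $120000
  Judy Thomas, age 39, salary $78000
  Grace White, age 41, salary $76000
  Pat Smith, age 56, salary $62000

Highest salary: Bob Harris ($143000)

Bob Harris


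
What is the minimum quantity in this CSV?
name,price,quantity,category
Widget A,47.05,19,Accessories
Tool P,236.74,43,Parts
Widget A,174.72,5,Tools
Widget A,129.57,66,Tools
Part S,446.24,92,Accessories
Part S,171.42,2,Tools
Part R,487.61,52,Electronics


Computing minimum quantity:
Values: [19, 43, 5, 66, 92, 2, 52]
Min = 2

2


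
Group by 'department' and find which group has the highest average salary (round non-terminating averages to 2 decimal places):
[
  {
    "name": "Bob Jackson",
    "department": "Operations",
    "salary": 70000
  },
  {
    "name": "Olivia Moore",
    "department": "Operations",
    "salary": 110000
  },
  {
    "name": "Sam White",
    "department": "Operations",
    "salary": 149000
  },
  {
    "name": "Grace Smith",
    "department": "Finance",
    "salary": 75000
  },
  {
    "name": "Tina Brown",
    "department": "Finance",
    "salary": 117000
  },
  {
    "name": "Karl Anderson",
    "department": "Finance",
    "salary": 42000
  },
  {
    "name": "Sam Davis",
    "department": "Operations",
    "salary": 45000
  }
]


Group by: department

Groups:
  Finance: 3 people, avg salary = 234000/3 = $78000
  Operations: 4 people, avg salary = 374000/4 = $93500

Highest average salary: Operations ($93500)

Operations ($93500)


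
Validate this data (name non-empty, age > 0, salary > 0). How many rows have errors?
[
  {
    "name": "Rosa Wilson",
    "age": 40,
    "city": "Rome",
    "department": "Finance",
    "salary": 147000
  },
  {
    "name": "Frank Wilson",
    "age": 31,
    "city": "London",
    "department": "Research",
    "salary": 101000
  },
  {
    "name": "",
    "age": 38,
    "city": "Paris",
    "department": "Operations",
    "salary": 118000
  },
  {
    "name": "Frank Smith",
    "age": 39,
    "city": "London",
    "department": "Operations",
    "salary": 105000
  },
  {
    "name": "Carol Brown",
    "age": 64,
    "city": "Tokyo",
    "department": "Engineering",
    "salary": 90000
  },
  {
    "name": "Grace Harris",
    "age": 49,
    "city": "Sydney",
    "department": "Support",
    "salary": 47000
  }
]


Validating 6 records:
Rules: name non-empty, age > 0, salary > 0

  Row 1 (Rosa Wilson): OK
  Row 2 (Frank Wilson): OK
  Row 3 (???): empty name
  Row 4 (Frank Smith): OK
  Row 5 (Carol Brown): OK
  Row 6 (Grace Harris): OK

Total errors: 1

1 errors


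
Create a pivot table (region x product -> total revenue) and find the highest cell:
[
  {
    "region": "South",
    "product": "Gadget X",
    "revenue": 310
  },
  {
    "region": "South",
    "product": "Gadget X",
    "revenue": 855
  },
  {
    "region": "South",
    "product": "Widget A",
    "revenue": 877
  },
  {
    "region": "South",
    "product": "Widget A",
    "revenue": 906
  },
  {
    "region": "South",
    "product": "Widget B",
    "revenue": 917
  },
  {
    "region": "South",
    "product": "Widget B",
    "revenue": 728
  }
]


Pivot: region (rows) x product (columns) -> total revenue

     Gadget X      Widget A      Widget B    
South         1165          1783          1645  

Highest: South / Widget A = $1783

South / Widget A = $1783


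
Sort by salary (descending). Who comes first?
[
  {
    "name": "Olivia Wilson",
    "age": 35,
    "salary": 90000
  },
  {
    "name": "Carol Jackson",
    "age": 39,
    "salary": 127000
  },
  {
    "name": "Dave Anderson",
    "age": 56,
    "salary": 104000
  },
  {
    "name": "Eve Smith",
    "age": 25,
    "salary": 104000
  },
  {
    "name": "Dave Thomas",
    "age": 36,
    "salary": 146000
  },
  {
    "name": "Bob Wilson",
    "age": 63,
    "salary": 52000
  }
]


Sort by: salary (descending)

Sorted order:
  1. Dave Thomas (salary = 146000)
  2. Carol Jackson (salary = 127000)
  3. Dave Anderson (salary = 104000)
  4. Eve Smith (salary = 104000)
  5. Olivia Wilson (salary = 90000)
  6. Bob Wilson (salary = 52000)

First: Dave Thomas

Dave Thomas


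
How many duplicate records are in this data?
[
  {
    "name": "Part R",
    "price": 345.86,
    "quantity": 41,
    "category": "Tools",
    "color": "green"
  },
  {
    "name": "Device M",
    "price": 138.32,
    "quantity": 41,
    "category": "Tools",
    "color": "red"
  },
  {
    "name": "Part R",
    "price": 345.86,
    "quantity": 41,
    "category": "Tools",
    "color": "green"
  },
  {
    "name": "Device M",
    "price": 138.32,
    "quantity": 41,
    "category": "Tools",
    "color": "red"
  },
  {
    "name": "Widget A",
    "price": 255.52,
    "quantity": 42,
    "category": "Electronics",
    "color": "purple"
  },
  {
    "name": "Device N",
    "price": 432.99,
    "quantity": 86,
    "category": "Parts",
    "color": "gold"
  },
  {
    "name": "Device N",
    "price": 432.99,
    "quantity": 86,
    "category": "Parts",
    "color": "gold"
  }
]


Checking 7 records for duplicates:

  Row 1: Part R ($345.86, qty 41)
  Row 2: Device M ($138.32, qty 41)
  Row 3: Part R ($345.86, qty 41) <-- DUPLICATE
  Row 4: Device M ($138.32, qty 41) <-- DUPLICATE
  Row 5: Widget A ($255.52, qty 42)
  Row 6: Device N ($432.99, qty 86)
  Row 7: Device N ($432.99, qty 86) <-- DUPLICATE

Duplicates found: 3
Unique records: 4

3 duplicates, 4 unique


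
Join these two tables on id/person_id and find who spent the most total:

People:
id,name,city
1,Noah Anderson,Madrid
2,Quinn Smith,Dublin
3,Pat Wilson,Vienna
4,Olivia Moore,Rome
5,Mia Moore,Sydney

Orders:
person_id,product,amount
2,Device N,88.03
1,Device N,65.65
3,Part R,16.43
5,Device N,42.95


Join on: people.id = orders.person_id

Joined rows:
  Quinn Smith (Dublin) bought Device N for $88.03
  Noah Anderson (Madrid) bought Device N for $65.65
  Pat Wilson (Vienna) bought Part R for $16.43
  Mia Moore (Sydney) bought Device N for $42.95

Total per person:
  Quinn Smith: $88.03
  Noah Anderson: $65.65
  Mia Moore: $42.95
  Pat Wilson: $16.43

Top spender: Quinn Smith ($88.03)

Quinn Smith ($88.03)


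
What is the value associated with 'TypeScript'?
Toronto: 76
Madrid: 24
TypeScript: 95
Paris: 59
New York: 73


Looking up key 'TypeScript'
Value: 95

95


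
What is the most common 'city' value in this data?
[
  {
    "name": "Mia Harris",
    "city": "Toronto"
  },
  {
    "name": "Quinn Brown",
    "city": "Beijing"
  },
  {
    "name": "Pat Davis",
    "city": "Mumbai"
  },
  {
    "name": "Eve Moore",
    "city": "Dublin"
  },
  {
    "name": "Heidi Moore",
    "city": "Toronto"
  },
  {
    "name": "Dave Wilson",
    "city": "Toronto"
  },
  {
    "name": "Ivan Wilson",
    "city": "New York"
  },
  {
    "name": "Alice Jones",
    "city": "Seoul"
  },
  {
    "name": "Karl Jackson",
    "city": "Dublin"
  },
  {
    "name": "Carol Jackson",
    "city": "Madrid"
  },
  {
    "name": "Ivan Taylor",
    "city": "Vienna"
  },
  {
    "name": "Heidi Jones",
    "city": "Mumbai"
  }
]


Counting 'city' values across 12 records:

  Toronto: 3 ###
  Mumbai: 2 ##
  Dublin: 2 ##
  Beijing: 1 #
  New York: 1 #
  Seoul: 1 #
  Madrid: 1 #
  Vienna: 1 #

Most common: Toronto (3 times)

Toronto (3 times)


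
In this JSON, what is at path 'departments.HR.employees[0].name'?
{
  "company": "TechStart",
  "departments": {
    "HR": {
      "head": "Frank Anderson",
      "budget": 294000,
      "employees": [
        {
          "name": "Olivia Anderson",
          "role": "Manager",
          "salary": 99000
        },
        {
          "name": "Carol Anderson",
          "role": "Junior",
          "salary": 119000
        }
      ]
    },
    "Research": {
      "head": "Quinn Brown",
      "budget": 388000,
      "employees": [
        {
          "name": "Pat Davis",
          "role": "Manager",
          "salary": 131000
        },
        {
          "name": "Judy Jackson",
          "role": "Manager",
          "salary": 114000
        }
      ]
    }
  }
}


Path: departments.HR.employees[0].name

Navigate:
  -> departments
  -> HR
  -> employees[0].name = 'Olivia Anderson'

Olivia Anderson


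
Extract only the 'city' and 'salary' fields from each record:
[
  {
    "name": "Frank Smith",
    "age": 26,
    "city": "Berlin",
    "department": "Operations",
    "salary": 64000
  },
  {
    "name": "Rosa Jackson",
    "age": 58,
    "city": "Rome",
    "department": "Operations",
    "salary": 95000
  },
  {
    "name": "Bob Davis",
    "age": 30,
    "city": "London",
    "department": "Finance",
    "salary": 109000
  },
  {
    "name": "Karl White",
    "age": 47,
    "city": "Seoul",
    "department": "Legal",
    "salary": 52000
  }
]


Original: 4 records with fields: name, age, city, department, salary
Keep: ['city', 'salary']
Drop: ['name', 'age', 'department']
Result: 4 records, 2 fields each

[
  {
    "city": "Berlin",
    "salary": 64000
  },
  {
    "city": "Rome",
    "salary": 95000
  },
  {
    "city": "London",
    "salary": 109000
  },
  {
    "city": "Seoul",
    "salary": 52000
  }
]


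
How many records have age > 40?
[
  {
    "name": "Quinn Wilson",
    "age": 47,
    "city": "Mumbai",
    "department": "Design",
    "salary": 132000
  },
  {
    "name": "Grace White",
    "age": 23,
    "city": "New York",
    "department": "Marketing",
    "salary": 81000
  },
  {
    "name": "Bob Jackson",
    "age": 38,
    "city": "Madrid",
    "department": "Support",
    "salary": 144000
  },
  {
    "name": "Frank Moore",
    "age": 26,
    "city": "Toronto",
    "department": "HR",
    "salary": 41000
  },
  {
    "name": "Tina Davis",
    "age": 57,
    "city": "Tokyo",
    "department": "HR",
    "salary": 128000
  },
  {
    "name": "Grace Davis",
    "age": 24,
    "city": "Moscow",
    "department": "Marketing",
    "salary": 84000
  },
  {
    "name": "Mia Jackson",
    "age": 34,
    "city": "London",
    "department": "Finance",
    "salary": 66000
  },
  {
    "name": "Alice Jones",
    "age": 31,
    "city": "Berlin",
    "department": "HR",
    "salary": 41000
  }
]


Data: 8 records
Condition: age > 40

Checking each record:
  Quinn Wilson: 47 MATCH
  Grace White: 23
  Bob Jackson: 38
  Frank Moore: 26
  Tina Davis: 57 MATCH
  Grace Davis: 24
  Mia Jackson: 34
  Alice Jones: 31

Count: 2

2


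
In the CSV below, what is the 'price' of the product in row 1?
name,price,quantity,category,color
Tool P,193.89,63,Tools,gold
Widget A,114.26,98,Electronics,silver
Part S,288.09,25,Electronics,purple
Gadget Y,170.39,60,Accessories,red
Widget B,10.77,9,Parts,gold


Query: Row 1 ('Tool P'), column 'price'
Value: 193.89

193.89


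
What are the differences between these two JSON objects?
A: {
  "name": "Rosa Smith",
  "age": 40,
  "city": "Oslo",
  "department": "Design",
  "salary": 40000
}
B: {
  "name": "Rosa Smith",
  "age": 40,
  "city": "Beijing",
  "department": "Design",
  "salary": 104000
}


Comparing each field (in key order):
  name: same
  age: same
  city: DIFFERENT
  department: same
  salary: DIFFERENT
Differences:
  city: Oslo -> Beijing
  salary: 40000 -> 104000

2 field(s) changed

2 changes: city, salary


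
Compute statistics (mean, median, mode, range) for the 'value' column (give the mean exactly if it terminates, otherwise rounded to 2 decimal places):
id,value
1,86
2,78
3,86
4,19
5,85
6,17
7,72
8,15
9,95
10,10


Data: [86, 78, 86, 19, 85, 17, 72, 15, 95, 10]
Count: 10
Sum: 563
Mean: 563/10 = 56.3
Sorted: [10, 15, 17, 19, 72, 78, 85, 86, 86, 95]
Median: 75.0
Mode: 86 (2 times)
Range: 95 - 10 = 85
Min: 10, Max: 95

mean=56.3, median=75.0, mode=86, range=85


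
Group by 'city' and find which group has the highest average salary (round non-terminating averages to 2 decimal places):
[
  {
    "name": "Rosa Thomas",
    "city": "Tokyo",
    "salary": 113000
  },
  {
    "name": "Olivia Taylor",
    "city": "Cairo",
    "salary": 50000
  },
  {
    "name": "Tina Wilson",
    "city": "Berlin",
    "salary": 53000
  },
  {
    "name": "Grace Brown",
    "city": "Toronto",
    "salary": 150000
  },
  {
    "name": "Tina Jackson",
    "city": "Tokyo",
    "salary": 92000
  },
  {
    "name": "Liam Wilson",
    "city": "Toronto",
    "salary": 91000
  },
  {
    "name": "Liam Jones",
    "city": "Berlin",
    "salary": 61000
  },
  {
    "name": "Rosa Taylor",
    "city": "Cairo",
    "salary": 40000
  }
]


Group by: city

Groups:
  Berlin: 2 people, avg salary = 114000/2 = $57000
  Cairo: 2 people, avg salary = 90000/2 = $45000
  Tokyo: 2 people, avg salary = 205000/2 = $102500
  Toronto: 2 people, avg salary = 241000/2 = $120500

Highest average salary: Toronto ($120500)

Toronto ($120500)


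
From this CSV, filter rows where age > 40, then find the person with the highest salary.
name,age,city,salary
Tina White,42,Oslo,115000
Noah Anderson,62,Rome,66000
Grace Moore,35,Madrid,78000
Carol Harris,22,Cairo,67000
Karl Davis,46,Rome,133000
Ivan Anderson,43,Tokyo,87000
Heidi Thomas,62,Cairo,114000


Filter: age > 40
Sort by: salary (descending)

Filtered records (5):
  Karl Davis, age 46, salary $133000
  Tina White, age 42, salary $115000
  Heidi Thomas, age 62, salary $114000
  Ivan Anderson, age 43, salary $87000
  Noah Anderson, age 62, salary $66000

Highest salary: Karl Davis ($133000)

Karl Davis


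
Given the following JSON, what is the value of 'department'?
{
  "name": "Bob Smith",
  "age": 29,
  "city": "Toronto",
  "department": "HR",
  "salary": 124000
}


Looking up field 'department'
Value: HR

HR


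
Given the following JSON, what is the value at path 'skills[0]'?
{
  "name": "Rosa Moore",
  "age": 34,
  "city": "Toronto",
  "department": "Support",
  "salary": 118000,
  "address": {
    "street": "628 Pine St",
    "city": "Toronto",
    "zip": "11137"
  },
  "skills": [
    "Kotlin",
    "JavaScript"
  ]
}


Query: skills[0]
Path: skills -> first element
Value: Kotlin

Kotlin


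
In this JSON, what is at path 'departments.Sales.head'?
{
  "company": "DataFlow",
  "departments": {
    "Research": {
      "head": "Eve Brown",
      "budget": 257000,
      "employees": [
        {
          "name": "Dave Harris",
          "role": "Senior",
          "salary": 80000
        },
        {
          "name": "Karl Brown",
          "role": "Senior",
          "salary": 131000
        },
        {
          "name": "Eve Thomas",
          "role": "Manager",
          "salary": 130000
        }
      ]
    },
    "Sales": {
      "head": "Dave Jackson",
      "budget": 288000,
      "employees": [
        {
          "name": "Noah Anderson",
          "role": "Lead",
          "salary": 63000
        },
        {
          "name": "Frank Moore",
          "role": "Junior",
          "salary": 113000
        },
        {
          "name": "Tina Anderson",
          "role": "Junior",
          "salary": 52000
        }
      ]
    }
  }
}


Path: departments.Sales.head

Navigate:
  -> departments
  -> Sales
  -> head = 'Dave Jackson'

Dave Jackson


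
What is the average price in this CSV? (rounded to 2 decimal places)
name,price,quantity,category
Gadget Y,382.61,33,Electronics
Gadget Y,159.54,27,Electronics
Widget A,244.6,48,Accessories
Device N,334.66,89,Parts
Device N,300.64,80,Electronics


Computing average price:
Values: [382.61, 159.54, 244.6, 334.66, 300.64]
Sum = 1422.05
Count = 5
Average = 1422.05/5 = 284.41

284.41


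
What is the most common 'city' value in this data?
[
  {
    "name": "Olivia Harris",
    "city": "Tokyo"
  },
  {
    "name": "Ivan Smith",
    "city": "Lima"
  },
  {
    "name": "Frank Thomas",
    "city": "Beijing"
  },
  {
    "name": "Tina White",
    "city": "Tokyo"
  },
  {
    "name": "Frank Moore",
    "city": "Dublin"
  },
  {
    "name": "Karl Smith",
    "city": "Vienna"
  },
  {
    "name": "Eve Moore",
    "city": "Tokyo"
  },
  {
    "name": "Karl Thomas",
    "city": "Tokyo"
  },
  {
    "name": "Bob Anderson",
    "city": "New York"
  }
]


Counting 'city' values across 9 records:

  Tokyo: 4 ####
  Lima: 1 #
  Beijing: 1 #
  Dublin: 1 #
  Vienna: 1 #
  New York: 1 #

Most common: Tokyo (4 times)

Tokyo (4 times)


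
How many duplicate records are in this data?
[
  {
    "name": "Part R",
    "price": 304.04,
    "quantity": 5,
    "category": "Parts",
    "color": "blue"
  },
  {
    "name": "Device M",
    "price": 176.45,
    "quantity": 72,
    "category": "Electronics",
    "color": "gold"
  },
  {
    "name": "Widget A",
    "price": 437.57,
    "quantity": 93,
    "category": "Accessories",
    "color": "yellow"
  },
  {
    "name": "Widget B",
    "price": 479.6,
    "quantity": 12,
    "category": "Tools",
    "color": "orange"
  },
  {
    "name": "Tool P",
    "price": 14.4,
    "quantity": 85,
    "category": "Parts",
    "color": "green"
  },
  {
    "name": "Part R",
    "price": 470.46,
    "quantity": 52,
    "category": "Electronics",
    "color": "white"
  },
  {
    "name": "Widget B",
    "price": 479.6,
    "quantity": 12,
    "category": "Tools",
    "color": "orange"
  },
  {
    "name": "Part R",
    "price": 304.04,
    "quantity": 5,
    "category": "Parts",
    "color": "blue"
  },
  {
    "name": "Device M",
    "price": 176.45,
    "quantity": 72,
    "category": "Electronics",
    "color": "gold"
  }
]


Checking 9 records for duplicates:

  Row 1: Part R ($304.04, qty 5)
  Row 2: Device M ($176.45, qty 72)
  Row 3: Widget A ($437.57, qty 93)
  Row 4: Widget B ($479.6, qty 12)
  Row 5: Tool P ($14.4, qty 85)
  Row 6: Part R ($470.46, qty 52)
  Row 7: Widget B ($479.6, qty 12) <-- DUPLICATE
  Row 8: Part R ($304.04, qty 5) <-- DUPLICATE
  Row 9: Device M ($176.45, qty 72) <-- DUPLICATE

Duplicates found: 3
Unique records: 6

3 duplicates, 6 unique


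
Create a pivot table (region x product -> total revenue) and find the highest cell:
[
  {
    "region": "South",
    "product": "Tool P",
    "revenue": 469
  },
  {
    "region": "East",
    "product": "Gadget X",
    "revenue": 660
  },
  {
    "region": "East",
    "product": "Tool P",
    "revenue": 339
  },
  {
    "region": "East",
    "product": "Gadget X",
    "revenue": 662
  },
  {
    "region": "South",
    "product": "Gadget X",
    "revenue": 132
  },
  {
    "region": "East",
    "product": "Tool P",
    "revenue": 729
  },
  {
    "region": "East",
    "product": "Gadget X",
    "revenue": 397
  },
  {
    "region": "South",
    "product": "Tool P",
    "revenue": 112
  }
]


Pivot: region (rows) x product (columns) -> total revenue

     Gadget X      Tool P      
East          1719          1068  
South          132           581  

Highest: East / Gadget X = $1719

East / Gadget X = $1719


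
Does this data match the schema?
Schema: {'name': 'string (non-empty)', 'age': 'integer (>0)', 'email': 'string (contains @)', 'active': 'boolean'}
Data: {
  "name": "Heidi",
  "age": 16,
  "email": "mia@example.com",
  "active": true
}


Validating each field against schema:
  name: OK (non-empty string)
  age: OK (positive integer)
  email: OK (string with @)
  active: OK (boolean)

Result: VALID

VALID


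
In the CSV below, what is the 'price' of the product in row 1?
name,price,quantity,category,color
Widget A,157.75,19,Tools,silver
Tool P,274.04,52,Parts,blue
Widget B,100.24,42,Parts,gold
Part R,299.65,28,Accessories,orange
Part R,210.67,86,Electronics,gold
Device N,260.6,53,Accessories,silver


Query: Row 1 ('Widget A'), column 'price'
Value: 157.75

157.75


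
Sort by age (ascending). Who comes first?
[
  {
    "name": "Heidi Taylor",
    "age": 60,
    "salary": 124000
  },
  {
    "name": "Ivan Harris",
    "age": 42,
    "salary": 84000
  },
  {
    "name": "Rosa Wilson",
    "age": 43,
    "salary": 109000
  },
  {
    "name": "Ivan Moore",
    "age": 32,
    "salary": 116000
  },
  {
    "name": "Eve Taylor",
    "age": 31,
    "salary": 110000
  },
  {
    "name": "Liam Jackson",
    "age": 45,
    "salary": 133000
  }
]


Sort by: age (ascending)

Sorted order:
  1. Eve Taylor (age = 31)
  2. Ivan Moore (age = 32)
  3. Ivan Harris (age = 42)
  4. Rosa Wilson (age = 43)
  5. Liam Jackson (age = 45)
  6. Heidi Taylor (age = 60)

First: Eve Taylor

Eve Taylor


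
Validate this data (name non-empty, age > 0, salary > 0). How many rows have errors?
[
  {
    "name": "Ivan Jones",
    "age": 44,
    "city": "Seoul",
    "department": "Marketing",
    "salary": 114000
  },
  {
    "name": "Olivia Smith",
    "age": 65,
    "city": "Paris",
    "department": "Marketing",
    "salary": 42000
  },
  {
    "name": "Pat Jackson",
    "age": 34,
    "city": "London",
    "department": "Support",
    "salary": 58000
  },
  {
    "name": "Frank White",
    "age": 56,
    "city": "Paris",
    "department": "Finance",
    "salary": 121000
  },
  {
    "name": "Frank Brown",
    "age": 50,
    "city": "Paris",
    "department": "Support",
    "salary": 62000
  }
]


Validating 5 records:
Rules: name non-empty, age > 0, salary > 0

  Row 1 (Ivan Jones): OK
  Row 2 (Olivia Smith): OK
  Row 3 (Pat Jackson): OK
  Row 4 (Frank White): OK
  Row 5 (Frank Brown): OK

Total errors: 0

0 errors


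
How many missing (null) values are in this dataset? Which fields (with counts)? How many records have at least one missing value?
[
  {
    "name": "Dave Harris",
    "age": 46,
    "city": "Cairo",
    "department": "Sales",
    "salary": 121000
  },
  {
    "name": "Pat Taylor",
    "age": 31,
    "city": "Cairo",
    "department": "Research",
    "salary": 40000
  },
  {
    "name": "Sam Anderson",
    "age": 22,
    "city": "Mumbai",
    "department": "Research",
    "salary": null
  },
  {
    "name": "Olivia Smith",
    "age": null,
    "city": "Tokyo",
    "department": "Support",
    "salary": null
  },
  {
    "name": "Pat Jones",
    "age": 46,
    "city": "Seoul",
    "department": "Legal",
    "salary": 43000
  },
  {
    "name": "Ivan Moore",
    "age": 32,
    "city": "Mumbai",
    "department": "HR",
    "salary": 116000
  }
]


Checking for missing (null) values in 6 records:

  Dave Harris: complete
  Pat Taylor: complete
  Sam Anderson: salary
  Olivia Smith: age, salary
  Pat Jones: complete
  Ivan Moore: complete

Per field:
  name: 0 missing
  age: 1 missing
  city: 0 missing
  department: 0 missing
  salary: 2 missing

Total missing values: 3
Records with any missing: 2

3 missing values (age: 1, salary: 2); 2 incomplete records


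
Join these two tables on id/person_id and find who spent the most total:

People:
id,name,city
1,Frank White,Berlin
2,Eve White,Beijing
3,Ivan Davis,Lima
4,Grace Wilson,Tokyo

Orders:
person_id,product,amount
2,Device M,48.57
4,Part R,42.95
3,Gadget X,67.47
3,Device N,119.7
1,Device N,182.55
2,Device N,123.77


Join on: people.id = orders.person_id

Joined rows:
  Eve White (Beijing) bought Device M for $48.57
  Grace Wilson (Tokyo) bought Part R for $42.95
  Ivan Davis (Lima) bought Gadget X for $67.47
  Ivan Davis (Lima) bought Device N for $119.7
  Frank White (Berlin) bought Device N for $182.55
  Eve White (Beijing) bought Device N for $123.77

Total per person:
  Ivan Davis: $187.17
  Frank White: $182.55
  Eve White: $172.34
  Grace Wilson: $42.95

Top spender: Ivan Davis ($187.17)

Ivan Davis ($187.17)


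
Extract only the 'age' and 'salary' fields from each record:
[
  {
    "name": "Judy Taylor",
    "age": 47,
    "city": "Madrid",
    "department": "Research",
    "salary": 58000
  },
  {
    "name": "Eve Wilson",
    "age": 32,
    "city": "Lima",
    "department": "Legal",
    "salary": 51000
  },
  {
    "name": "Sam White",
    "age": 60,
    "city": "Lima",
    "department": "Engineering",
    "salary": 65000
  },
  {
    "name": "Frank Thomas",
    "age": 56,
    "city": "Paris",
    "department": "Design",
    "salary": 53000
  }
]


Original: 4 records with fields: name, age, city, department, salary
Keep: ['age', 'salary']
Drop: ['name', 'city', 'department']
Result: 4 records, 2 fields each

[
  {
    "age": 47,
    "salary": 58000
  },
  {
    "age": 32,
    "salary": 51000
  },
  {
    "age": 60,
    "salary": 65000
  },
  {
    "age": 56,
    "salary": 53000
  }
]


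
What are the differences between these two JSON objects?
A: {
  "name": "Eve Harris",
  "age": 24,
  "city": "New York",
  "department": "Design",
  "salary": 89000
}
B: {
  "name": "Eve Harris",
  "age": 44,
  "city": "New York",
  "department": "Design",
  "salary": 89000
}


Comparing each field (in key order):
  name: same
  age: DIFFERENT
  city: same
  department: same
  salary: same
Differences:
  age: 24 -> 44

1 field(s) changed

1 change: age


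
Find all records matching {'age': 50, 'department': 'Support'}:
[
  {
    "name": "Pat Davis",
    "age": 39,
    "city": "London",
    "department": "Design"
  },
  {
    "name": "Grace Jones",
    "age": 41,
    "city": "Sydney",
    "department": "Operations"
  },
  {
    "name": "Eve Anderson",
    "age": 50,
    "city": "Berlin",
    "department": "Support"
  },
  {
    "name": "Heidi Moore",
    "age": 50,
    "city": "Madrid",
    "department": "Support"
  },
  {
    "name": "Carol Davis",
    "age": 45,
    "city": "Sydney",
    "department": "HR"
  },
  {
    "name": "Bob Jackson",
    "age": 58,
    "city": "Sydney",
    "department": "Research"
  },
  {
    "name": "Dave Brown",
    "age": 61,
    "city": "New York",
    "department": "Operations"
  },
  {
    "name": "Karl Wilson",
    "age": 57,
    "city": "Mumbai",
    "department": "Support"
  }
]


Search criteria: {'age': 50, 'department': 'Support'}

Checking 8 records:
  Pat Davis: {age: 39, department: Design}
  Grace Jones: {age: 41, department: Operations}
  Eve Anderson: {age: 50, department: Support} <-- MATCH
  Heidi Moore: {age: 50, department: Support} <-- MATCH
  Carol Davis: {age: 45, department: HR}
  Bob Jackson: {age: 58, department: Research}
  Dave Brown: {age: 61, department: Operations}
  Karl Wilson: {age: 57, department: Support}

Matches: ["Eve Anderson", "Heidi Moore"]

["Eve Anderson", "Heidi Moore"]


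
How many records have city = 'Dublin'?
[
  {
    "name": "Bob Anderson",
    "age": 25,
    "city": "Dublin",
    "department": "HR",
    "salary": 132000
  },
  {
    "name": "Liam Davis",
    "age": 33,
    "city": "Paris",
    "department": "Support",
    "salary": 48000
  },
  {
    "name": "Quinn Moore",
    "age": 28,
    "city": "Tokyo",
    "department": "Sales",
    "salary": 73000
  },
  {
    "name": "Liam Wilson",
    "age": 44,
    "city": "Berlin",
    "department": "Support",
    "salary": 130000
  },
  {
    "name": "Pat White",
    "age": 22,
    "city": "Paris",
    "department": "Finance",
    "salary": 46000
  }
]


Data: 5 records
Condition: city = 'Dublin'

Checking each record:
  Bob Anderson: Dublin MATCH
  Liam Davis: Paris
  Quinn Moore: Tokyo
  Liam Wilson: Berlin
  Pat White: Paris

Count: 1

1


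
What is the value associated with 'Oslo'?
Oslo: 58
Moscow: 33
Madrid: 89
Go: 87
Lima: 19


Looking up key 'Oslo'
Value: 58

58


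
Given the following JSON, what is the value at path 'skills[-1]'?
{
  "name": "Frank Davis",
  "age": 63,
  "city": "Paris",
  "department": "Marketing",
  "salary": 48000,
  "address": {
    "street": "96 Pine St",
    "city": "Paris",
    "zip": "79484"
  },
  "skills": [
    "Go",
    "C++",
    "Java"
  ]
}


Query: skills[-1]
Path: skills -> last element
Value: Java

Java


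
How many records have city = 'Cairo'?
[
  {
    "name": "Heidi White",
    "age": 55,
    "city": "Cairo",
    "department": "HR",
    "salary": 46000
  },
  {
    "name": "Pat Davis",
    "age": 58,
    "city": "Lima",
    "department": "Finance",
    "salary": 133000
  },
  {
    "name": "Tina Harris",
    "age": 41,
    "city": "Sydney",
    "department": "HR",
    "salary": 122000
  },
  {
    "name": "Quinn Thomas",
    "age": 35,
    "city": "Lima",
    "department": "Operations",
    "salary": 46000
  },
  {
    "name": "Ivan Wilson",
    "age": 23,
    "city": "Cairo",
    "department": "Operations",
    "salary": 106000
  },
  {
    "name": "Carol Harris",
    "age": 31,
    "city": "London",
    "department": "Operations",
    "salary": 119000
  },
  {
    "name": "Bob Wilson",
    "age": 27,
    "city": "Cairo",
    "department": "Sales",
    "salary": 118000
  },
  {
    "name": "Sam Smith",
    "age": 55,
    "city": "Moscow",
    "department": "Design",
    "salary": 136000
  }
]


Data: 8 records
Condition: city = 'Cairo'

Checking each record:
  Heidi White: Cairo MATCH
  Pat Davis: Lima
  Tina Harris: Sydney
  Quinn Thomas: Lima
  Ivan Wilson: Cairo MATCH
  Carol Harris: London
  Bob Wilson: Cairo MATCH
  Sam Smith: Moscow

Count: 3

3


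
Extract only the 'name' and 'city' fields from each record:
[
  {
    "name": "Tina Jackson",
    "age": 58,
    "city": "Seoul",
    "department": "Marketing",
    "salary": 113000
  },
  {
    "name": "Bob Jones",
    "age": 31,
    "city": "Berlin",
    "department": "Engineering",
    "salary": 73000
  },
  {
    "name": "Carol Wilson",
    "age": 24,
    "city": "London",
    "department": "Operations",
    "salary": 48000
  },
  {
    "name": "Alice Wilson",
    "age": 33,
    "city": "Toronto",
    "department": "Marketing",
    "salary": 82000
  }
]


Original: 4 records with fields: name, age, city, department, salary
Keep: ['name', 'city']
Drop: ['age', 'department', 'salary']
Result: 4 records, 2 fields each

[
  {
    "name": "Tina Jackson",
    "city": "Seoul"
  },
  {
    "name": "Bob Jones",
    "city": "Berlin"
  },
  {
    "name": "Carol Wilson",
    "city": "London"
  },
  {
    "name": "Alice Wilson",
    "city": "Toronto"
  }
]


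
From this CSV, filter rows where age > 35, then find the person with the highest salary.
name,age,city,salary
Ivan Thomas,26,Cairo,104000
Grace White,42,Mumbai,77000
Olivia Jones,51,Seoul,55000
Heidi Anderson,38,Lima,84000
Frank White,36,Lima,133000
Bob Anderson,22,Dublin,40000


Filter: age > 35
Sort by: salary (descending)

Filtered records (4):
  Frank White, age 36, salary $133000
  Heidi Anderson, age 38, salary $84000
  Grace White, age 42, salary $77000
  Olivia Jones, age 51, salary $55000

Highest salary: Frank White ($133000)

Frank White


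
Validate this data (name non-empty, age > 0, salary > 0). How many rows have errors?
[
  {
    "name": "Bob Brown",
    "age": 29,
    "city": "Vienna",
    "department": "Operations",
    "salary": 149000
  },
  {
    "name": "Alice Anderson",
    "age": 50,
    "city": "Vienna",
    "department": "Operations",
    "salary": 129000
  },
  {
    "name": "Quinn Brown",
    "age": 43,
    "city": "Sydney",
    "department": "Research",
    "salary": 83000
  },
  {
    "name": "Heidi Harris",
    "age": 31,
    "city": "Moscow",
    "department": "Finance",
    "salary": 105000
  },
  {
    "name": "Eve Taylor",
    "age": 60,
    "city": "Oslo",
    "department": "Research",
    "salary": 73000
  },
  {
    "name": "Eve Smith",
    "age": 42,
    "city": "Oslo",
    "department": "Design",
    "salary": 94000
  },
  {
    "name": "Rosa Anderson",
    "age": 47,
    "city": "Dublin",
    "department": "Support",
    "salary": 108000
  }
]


Validating 7 records:
Rules: name non-empty, age > 0, salary > 0

  Row 1 (Bob Brown): OK
  Row 2 (Alice Anderson): OK
  Row 3 (Quinn Brown): OK
  Row 4 (Heidi Harris): OK
  Row 5 (Eve Taylor): OK
  Row 6 (Eve Smith): OK
  Row 7 (Rosa Anderson): OK

Total errors: 0

0 errors


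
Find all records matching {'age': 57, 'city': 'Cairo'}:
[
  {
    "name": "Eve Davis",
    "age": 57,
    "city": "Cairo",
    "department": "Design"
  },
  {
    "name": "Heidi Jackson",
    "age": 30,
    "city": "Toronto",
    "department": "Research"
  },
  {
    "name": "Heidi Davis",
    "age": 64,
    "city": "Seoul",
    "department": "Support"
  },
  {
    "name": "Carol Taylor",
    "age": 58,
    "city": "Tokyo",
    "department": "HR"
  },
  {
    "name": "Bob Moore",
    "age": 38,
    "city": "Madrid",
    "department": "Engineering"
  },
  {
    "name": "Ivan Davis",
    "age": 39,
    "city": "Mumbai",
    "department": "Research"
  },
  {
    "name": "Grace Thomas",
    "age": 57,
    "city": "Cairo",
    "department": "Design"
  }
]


Search criteria: {'age': 57, 'city': 'Cairo'}

Checking 7 records:
  Eve Davis: {age: 57, city: Cairo} <-- MATCH
  Heidi Jackson: {age: 30, city: Toronto}
  Heidi Davis: {age: 64, city: Seoul}
  Carol Taylor: {age: 58, city: Tokyo}
  Bob Moore: {age: 38, city: Madrid}
  Ivan Davis: {age: 39, city: Mumbai}
  Grace Thomas: {age: 57, city: Cairo} <-- MATCH

Matches: ["Eve Davis", "Grace Thomas"]

["Eve Davis", "Grace Thomas"]


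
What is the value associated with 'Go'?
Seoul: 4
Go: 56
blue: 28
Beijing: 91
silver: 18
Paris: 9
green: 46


Looking up key 'Go'
Value: 56

56


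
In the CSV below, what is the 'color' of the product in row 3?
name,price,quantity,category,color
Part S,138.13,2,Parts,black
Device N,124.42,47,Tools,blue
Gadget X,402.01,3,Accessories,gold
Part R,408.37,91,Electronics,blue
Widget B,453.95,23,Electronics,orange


Query: Row 3 ('Gadget X'), column 'color'
Value: gold

gold


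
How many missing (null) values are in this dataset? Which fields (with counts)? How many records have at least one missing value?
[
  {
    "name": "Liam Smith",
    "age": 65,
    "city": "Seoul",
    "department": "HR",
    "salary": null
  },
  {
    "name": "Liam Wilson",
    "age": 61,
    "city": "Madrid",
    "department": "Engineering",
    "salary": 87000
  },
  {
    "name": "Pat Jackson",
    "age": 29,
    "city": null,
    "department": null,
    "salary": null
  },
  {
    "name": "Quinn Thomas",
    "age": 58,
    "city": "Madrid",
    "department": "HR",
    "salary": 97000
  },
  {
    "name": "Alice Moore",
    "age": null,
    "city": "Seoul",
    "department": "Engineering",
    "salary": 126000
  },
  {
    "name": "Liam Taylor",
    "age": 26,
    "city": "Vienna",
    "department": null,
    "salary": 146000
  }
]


Checking for missing (null) values in 6 records:

  Liam Smith: salary
  Liam Wilson: complete
  Pat Jackson: city, department, salary
  Quinn Thomas: complete
  Alice Moore: age
  Liam Taylor: department

Per field:
  name: 0 missing
  age: 1 missing
  city: 1 missing
  department: 2 missing
  salary: 2 missing

Total missing values: 6
Records with any missing: 4

6 missing values (age: 1, city: 1, department: 2, salary: 2); 4 incomplete records


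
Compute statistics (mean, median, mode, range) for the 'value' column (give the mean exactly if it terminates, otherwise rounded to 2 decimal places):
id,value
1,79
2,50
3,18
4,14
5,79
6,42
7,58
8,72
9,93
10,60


Data: [79, 50, 18, 14, 79, 42, 58, 72, 93, 60]
Count: 10
Sum: 565
Mean: 565/10 = 56.5
Sorted: [14, 18, 42, 50, 58, 60, 72, 79, 79, 93]
Median: 59.0
Mode: 79 (2 times)
Range: 93 - 14 = 79
Min: 14, Max: 93

mean=56.5, median=59.0, mode=79, range=79


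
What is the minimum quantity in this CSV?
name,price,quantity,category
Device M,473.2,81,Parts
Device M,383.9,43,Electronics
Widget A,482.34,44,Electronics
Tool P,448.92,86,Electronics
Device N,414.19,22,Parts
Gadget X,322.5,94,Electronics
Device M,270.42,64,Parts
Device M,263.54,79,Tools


Computing minimum quantity:
Values: [81, 43, 44, 86, 22, 94, 64, 79]
Min = 22

22


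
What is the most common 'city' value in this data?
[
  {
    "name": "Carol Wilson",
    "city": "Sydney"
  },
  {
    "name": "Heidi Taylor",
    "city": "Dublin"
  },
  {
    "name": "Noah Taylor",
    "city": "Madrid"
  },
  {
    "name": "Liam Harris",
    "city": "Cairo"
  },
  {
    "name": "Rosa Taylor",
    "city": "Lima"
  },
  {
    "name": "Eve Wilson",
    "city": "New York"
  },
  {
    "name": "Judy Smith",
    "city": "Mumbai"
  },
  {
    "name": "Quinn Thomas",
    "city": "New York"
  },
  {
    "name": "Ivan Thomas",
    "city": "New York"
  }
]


Counting 'city' values across 9 records:

  New York: 3 ###
  Sydney: 1 #
  Dublin: 1 #
  Madrid: 1 #
  Cairo: 1 #
  Lima: 1 #
  Mumbai: 1 #

Most common: New York (3 times)

New York (3 times)
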